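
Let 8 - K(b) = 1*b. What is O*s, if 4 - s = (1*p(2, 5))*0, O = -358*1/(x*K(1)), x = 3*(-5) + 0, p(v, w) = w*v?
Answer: 1432/105 ≈ 13.638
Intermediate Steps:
K(b) = 8 - b
p(v, w) = v*w
x = -15 (x = -15 + 0 = -15)
O = 358/105 (O = -358*(-1/(15*(8 - 1*1))) = -358*(-1/(15*(8 - 1))) = -358/((-15*7)) = -358/(-105) = -358*(-1/105) = 358/105 ≈ 3.4095)
s = 4 (s = 4 - 1*(2*5)*0 = 4 - 1*10*0 = 4 - 10*0 = 4 - 1*0 = 4 + 0 = 4)
O*s = (358/105)*4 = 1432/105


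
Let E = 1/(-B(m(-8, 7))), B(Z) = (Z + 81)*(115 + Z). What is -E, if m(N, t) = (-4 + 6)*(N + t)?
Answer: 1/8927 ≈ 0.00011202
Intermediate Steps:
m(N, t) = 2*N + 2*t (m(N, t) = 2*(N + t) = 2*N + 2*t)
B(Z) = (81 + Z)*(115 + Z)
E = -1/8927 (E = 1/(-(9315 + (2*(-8) + 2*7)² + 196*(2*(-8) + 2*7))) = 1/(-(9315 + (-16 + 14)² + 196*(-16 + 14))) = 1/(-(9315 + (-2)² + 196*(-2))) = 1/(-(9315 + 4 - 392)) = 1/(-1*8927) = 1/(-8927) = -1/8927 ≈ -0.00011202)
-E = -1*(-1/8927) = 1/8927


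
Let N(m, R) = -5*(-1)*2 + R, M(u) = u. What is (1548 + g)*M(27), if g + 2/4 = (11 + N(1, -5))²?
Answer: 97389/2 ≈ 48695.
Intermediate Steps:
N(m, R) = 10 + R (N(m, R) = 5*2 + R = 10 + R)
g = 511/2 (g = -½ + (11 + (10 - 5))² = -½ + (11 + 5)² = -½ + 16² = -½ + 256 = 511/2 ≈ 255.50)
(1548 + g)*M(27) = (1548 + 511/2)*27 = (3607/2)*27 = 97389/2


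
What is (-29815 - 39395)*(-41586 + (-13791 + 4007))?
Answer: 3555317700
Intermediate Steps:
(-29815 - 39395)*(-41586 + (-13791 + 4007)) = -69210*(-41586 - 9784) = -69210*(-51370) = 3555317700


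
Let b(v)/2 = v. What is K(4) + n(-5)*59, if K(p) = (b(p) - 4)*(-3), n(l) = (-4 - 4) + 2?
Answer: -366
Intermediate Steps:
n(l) = -6 (n(l) = -8 + 2 = -6)
b(v) = 2*v
K(p) = 12 - 6*p (K(p) = (2*p - 4)*(-3) = (-4 + 2*p)*(-3) = 12 - 6*p)
K(4) + n(-5)*59 = (12 - 6*4) - 6*59 = (12 - 24) - 354 = -12 - 354 = -366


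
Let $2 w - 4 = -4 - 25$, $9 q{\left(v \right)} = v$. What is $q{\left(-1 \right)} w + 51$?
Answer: $\frac{943}{18} \approx 52.389$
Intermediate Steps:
$q{\left(v \right)} = \frac{v}{9}$
$w = - \frac{25}{2}$ ($w = 2 + \frac{-4 - 25}{2} = 2 + \frac{1}{2} \left(-29\right) = 2 - \frac{29}{2} = - \frac{25}{2} \approx -12.5$)
$q{\left(-1 \right)} w + 51 = \frac{1}{9} \left(-1\right) \left(- \frac{25}{2}\right) + 51 = \left(- \frac{1}{9}\right) \left(- \frac{25}{2}\right) + 51 = \frac{25}{18} + 51 = \frac{943}{18}$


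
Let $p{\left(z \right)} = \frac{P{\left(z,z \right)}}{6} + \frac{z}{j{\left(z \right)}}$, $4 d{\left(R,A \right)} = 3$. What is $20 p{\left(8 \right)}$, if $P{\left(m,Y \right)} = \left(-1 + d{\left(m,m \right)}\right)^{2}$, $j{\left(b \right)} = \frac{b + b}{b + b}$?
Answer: $\frac{3845}{24} \approx 160.21$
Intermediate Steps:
$j{\left(b \right)} = 1$ ($j{\left(b \right)} = \frac{2 b}{2 b} = 2 b \frac{1}{2 b} = 1$)
$d{\left(R,A \right)} = \frac{3}{4}$ ($d{\left(R,A \right)} = \frac{1}{4} \cdot 3 = \frac{3}{4}$)
$P{\left(m,Y \right)} = \frac{1}{16}$ ($P{\left(m,Y \right)} = \left(-1 + \frac{3}{4}\right)^{2} = \left(- \frac{1}{4}\right)^{2} = \frac{1}{16}$)
$p{\left(z \right)} = \frac{1}{96} + z$ ($p{\left(z \right)} = \frac{1}{16 \cdot 6} + \frac{z}{1} = \frac{1}{16} \cdot \frac{1}{6} + z 1 = \frac{1}{96} + z$)
$20 p{\left(8 \right)} = 20 \left(\frac{1}{96} + 8\right) = 20 \cdot \frac{769}{96} = \frac{3845}{24}$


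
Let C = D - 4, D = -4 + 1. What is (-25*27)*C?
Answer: 4725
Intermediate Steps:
D = -3
C = -7 (C = -3 - 4 = -7)
(-25*27)*C = -25*27*(-7) = -675*(-7) = 4725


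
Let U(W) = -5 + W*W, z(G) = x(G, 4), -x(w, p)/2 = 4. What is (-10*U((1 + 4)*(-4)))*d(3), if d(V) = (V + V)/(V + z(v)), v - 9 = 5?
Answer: 4740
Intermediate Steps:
v = 14 (v = 9 + 5 = 14)
x(w, p) = -8 (x(w, p) = -2*4 = -8)
z(G) = -8
d(V) = 2*V/(-8 + V) (d(V) = (V + V)/(V - 8) = (2*V)/(-8 + V) = 2*V/(-8 + V))
U(W) = -5 + W²
(-10*U((1 + 4)*(-4)))*d(3) = (-10*(-5 + ((1 + 4)*(-4))²))*(2*3/(-8 + 3)) = (-10*(-5 + (5*(-4))²))*(2*3/(-5)) = (-10*(-5 + (-20)²))*(2*3*(-⅕)) = -10*(-5 + 400)*(-6/5) = -10*395*(-6/5) = -3950*(-6/5) = 4740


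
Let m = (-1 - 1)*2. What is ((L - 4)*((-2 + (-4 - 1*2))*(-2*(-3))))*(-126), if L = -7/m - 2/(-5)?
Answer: -55944/5 ≈ -11189.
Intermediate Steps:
m = -4 (m = -2*2 = -4)
L = 43/20 (L = -7/(-4) - 2/(-5) = -7*(-¼) - 2*(-⅕) = 7/4 + ⅖ = 43/20 ≈ 2.1500)
((L - 4)*((-2 + (-4 - 1*2))*(-2*(-3))))*(-126) = ((43/20 - 4)*((-2 + (-4 - 1*2))*(-2*(-3))))*(-126) = -37*(-2 + (-4 - 2))*6/20*(-126) = -37*(-2 - 6)*6/20*(-126) = -(-74)*6/5*(-126) = -37/20*(-48)*(-126) = (444/5)*(-126) = -55944/5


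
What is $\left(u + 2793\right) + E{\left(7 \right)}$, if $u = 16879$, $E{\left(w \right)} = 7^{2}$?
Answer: $19721$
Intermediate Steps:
$E{\left(w \right)} = 49$
$\left(u + 2793\right) + E{\left(7 \right)} = \left(16879 + 2793\right) + 49 = 19672 + 49 = 19721$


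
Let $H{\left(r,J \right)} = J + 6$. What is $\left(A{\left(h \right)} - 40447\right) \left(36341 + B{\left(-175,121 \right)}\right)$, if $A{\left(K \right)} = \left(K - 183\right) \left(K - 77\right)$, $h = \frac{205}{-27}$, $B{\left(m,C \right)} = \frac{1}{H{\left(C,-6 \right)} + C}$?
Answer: $- \frac{25991334763846}{29403} \approx -8.8397 \cdot 10^{8}$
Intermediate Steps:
$H{\left(r,J \right)} = 6 + J$
$B{\left(m,C \right)} = \frac{1}{C}$ ($B{\left(m,C \right)} = \frac{1}{\left(6 - 6\right) + C} = \frac{1}{0 + C} = \frac{1}{C}$)
$h = - \frac{205}{27}$ ($h = 205 \left(- \frac{1}{27}\right) = - \frac{205}{27} \approx -7.5926$)
$A{\left(K \right)} = \left(-183 + K\right) \left(-77 + K\right)$
$\left(A{\left(h \right)} - 40447\right) \left(36341 + B{\left(-175,121 \right)}\right) = \left(\left(14091 + \left(- \frac{205}{27}\right)^{2} - - \frac{53300}{27}\right) - 40447\right) \left(36341 + \frac{1}{121}\right) = \left(\left(14091 + \frac{42025}{729} + \frac{53300}{27}\right) - 40447\right) \left(36341 + \frac{1}{121}\right) = \left(\frac{11753464}{729} - 40447\right) \frac{4397262}{121} = \left(- \frac{17732399}{729}\right) \frac{4397262}{121} = - \frac{25991334763846}{29403}$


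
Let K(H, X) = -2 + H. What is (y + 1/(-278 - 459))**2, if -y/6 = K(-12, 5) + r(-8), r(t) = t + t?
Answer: 17598410281/543169 ≈ 32400.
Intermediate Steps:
r(t) = 2*t
y = 180 (y = -6*((-2 - 12) + 2*(-8)) = -6*(-14 - 16) = -6*(-30) = 180)
(y + 1/(-278 - 459))**2 = (180 + 1/(-278 - 459))**2 = (180 + 1/(-737))**2 = (180 - 1/737)**2 = (132659/737)**2 = 17598410281/543169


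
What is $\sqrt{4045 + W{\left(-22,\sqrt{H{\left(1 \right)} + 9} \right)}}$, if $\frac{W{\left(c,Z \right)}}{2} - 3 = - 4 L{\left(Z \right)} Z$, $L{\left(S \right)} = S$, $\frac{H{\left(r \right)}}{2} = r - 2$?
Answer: $\sqrt{3995} \approx 63.206$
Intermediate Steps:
$H{\left(r \right)} = -4 + 2 r$ ($H{\left(r \right)} = 2 \left(r - 2\right) = 2 \left(-2 + r\right) = -4 + 2 r$)
$W{\left(c,Z \right)} = 6 - 8 Z^{2}$ ($W{\left(c,Z \right)} = 6 + 2 - 4 Z Z = 6 + 2 \left(- 4 Z^{2}\right) = 6 - 8 Z^{2}$)
$\sqrt{4045 + W{\left(-22,\sqrt{H{\left(1 \right)} + 9} \right)}} = \sqrt{4045 + \left(6 - 8 \left(\sqrt{\left(-4 + 2 \cdot 1\right) + 9}\right)^{2}\right)} = \sqrt{4045 + \left(6 - 8 \left(\sqrt{\left(-4 + 2\right) + 9}\right)^{2}\right)} = \sqrt{4045 + \left(6 - 8 \left(\sqrt{-2 + 9}\right)^{2}\right)} = \sqrt{4045 + \left(6 - 8 \left(\sqrt{7}\right)^{2}\right)} = \sqrt{4045 + \left(6 - 56\right)} = \sqrt{4045 - 50} = \sqrt{3995}$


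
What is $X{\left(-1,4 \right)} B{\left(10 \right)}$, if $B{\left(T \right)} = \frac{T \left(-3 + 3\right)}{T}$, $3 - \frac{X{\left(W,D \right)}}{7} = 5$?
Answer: $0$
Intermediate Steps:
$X{\left(W,D \right)} = -14$ ($X{\left(W,D \right)} = 21 - 35 = -14$)
$B{\left(T \right)} = 0$ ($B{\left(T \right)} = \frac{T 0}{T} = \frac{0}{T} = 0$)
$X{\left(-1,4 \right)} B{\left(10 \right)} = \left(-14\right) 0 = 0$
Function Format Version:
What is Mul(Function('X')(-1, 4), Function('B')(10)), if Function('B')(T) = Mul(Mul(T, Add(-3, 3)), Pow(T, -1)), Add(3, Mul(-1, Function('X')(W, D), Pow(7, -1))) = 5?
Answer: 0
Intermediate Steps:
Function('X')(W, D) = -14 (Function('X')(W, D) = Add(21, Mul(-7, 5)) = Add(21, -35) = -14)
Function('B')(T) = 0 (Function('B')(T) = Mul(Mul(T, 0), Pow(T, -1)) = Mul(0, Pow(T, -1)) = 0)
Mul(Function('X')(-1, 4), Function('B')(10)) = Mul(-14, 0) = 0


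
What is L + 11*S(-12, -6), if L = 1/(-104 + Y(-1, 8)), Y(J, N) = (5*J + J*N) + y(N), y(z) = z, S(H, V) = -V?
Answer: 7193/109 ≈ 65.991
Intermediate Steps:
Y(J, N) = N + 5*J + J*N (Y(J, N) = (5*J + J*N) + N = N + 5*J + J*N)
L = -1/109 (L = 1/(-104 + (8 + 5*(-1) - 1*8)) = 1/(-104 + (8 - 5 - 8)) = 1/(-104 - 5) = 1/(-109) = -1/109 ≈ -0.0091743)
L + 11*S(-12, -6) = -1/109 + 11*(-1*(-6)) = -1/109 + 11*6 = -1/109 + 66 = 7193/109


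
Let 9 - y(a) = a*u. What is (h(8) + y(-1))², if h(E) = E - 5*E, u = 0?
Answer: 529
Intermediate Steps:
y(a) = 9 (y(a) = 9 - a*0 = 9 - 1*0 = 9 + 0 = 9)
h(E) = -4*E
(h(8) + y(-1))² = (-4*8 + 9)² = (-32 + 9)² = (-23)² = 529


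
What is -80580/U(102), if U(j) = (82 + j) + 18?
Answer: -40290/101 ≈ -398.91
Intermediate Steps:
U(j) = 100 + j
-80580/U(102) = -80580/(100 + 102) = -80580/202 = -80580*1/202 = -40290/101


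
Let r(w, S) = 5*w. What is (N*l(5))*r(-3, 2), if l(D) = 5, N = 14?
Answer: -1050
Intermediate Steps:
(N*l(5))*r(-3, 2) = (14*5)*(5*(-3)) = 70*(-15) = -1050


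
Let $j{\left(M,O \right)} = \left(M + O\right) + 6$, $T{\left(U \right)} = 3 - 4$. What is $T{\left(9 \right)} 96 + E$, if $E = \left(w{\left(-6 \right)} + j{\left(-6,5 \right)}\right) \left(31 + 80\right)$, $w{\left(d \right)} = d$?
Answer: $-207$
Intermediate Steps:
$T{\left(U \right)} = -1$
$j{\left(M,O \right)} = 6 + M + O$
$E = -111$ ($E = \left(-6 + \left(6 - 6 + 5\right)\right) \left(31 + 80\right) = \left(-6 + 5\right) 111 = \left(-1\right) 111 = -111$)
$T{\left(9 \right)} 96 + E = \left(-1\right) 96 - 111 = -96 - 111 = -207$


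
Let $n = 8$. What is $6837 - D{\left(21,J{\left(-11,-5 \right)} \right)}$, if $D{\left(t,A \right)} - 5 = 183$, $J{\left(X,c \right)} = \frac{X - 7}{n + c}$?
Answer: $6649$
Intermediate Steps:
$J{\left(X,c \right)} = \frac{-7 + X}{8 + c}$ ($J{\left(X,c \right)} = \frac{X - 7}{8 + c} = \frac{-7 + X}{8 + c}$)
$D{\left(t,A \right)} = 188$ ($D{\left(t,A \right)} = 5 + 183 = 188$)
$6837 - D{\left(21,J{\left(-11,-5 \right)} \right)} = 6837 - 188 = 6649$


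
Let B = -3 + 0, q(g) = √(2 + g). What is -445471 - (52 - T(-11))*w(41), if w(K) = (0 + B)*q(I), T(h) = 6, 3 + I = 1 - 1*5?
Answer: -445471 + 138*I*√5 ≈ -4.4547e+5 + 308.58*I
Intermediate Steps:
I = -7 (I = -3 + (1 - 1*5) = -3 + (1 - 5) = -3 - 4 = -7)
B = -3
w(K) = -3*I*√5 (w(K) = (0 - 3)*√(2 - 7) = -3*I*√5)
-445471 - (52 - T(-11))*w(41) = -445471 - (52 - 1*6)*(-3*I*√5) = -445471 - (52 - 6)*(-3*I*√5) = -445471 - 46*(-3*I*√5) = -445471 - (-138)*I*√5 = -445471 + 138*I*√5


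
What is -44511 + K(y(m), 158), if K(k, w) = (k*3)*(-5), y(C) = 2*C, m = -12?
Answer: -44151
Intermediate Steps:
K(k, w) = -15*k (K(k, w) = (3*k)*(-5) = -15*k)
-44511 + K(y(m), 158) = -44511 - 30*(-12) = -44511 - 15*(-24) = -44511 + 360 = -44151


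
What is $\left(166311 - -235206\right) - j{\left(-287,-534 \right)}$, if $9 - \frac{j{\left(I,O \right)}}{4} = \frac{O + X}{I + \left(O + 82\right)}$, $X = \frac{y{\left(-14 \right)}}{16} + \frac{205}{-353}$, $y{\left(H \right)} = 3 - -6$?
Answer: $\frac{418935592243}{1043468} \approx 4.0148 \cdot 10^{5}$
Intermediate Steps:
$y{\left(H \right)} = 9$ ($y{\left(H \right)} = 3 + 6 = 9$)
$X = - \frac{103}{5648}$ ($X = \frac{9}{16} + \frac{205}{-353} = 9 \cdot \frac{1}{16} + 205 \left(- \frac{1}{353}\right) = \frac{9}{16} - \frac{205}{353} = - \frac{103}{5648} \approx -0.018237$)
$j{\left(I,O \right)} = 36 - \frac{4 \left(- \frac{103}{5648} + O\right)}{82 + I + O}$ ($j{\left(I,O \right)} = 36 - 4 \frac{O - \frac{103}{5648}}{I + \left(O + 82\right)} = 36 - 4 \frac{- \frac{103}{5648} + O}{I + \left(82 + O\right)} = 36 - 4 \frac{- \frac{103}{5648} + O}{82 + I + O} = 36 - \frac{4 \left(- \frac{103}{5648} + O\right)}{82 + I + O}$)
$\left(166311 - -235206\right) - j{\left(-287,-534 \right)} = \left(166311 - -235206\right) - \frac{\frac{4168327}{1412} + 32 \left(-534\right) + 36 \left(-287\right)}{82 - 287 - 534} = \left(166311 + 235206\right) - \frac{\frac{4168327}{1412} - 17088 - 10332}{-739} = 401517 - \left(- \frac{1}{739}\right) \left(- \frac{34548713}{1412}\right) = 401517 - \frac{34548713}{1043468} = \frac{418935592243}{1043468}$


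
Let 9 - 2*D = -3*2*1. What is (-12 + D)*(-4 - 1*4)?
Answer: 36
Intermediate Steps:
D = 15/2 (D = 9/2 - (-3*2)/2 = 9/2 - (-3) = 9/2 - ½*(-6) = 9/2 + 3 = 15/2 ≈ 7.5000)
(-12 + D)*(-4 - 1*4) = (-12 + 15/2)*(-4 - 1*4) = -9*(-4 - 4)/2 = -9/2*(-8) = 36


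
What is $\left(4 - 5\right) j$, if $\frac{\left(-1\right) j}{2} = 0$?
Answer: $0$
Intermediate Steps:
$j = 0$ ($j = \left(-2\right) 0 = 0$)
$\left(4 - 5\right) j = \left(4 - 5\right) 0 = \left(-1\right) 0 = 0$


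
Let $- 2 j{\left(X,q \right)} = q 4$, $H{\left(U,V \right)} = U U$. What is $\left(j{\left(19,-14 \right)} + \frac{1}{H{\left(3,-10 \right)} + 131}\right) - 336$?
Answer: $- \frac{43119}{140} \approx -307.99$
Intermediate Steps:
$H{\left(U,V \right)} = U^{2}$
$j{\left(X,q \right)} = - 2 q$ ($j{\left(X,q \right)} = - \frac{q 4}{2} = - \frac{4 q}{2} = - 2 q$)
$\left(j{\left(19,-14 \right)} + \frac{1}{H{\left(3,-10 \right)} + 131}\right) - 336 = \left(\left(-2\right) \left(-14\right) + \frac{1}{3^{2} + 131}\right) - 336 = \left(28 + \frac{1}{9 + 131}\right) - 336 = \left(28 + \frac{1}{140}\right) - 336 = \frac{3921}{140} - 336 = - \frac{43119}{140}$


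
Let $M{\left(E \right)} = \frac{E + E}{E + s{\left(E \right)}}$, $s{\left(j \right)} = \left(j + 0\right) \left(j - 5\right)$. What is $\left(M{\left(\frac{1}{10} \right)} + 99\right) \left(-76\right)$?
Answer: $- \frac{291916}{39} \approx -7485.0$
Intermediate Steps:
$s{\left(j \right)} = j \left(-5 + j\right)$
$M{\left(E \right)} = \frac{2 E}{E + E \left(-5 + E\right)}$ ($M{\left(E \right)} = \frac{E + E}{E + E \left(-5 + E\right)} = \frac{2 E}{E + E \left(-5 + E\right)}$)
$\left(M{\left(\frac{1}{10} \right)} + 99\right) \left(-76\right) = \left(\frac{2}{-4 + \frac{1}{10}} + 99\right) \left(-76\right) = \left(\frac{2}{- \frac{39}{10}} + 99\right) \left(-76\right) = \left(2 \left(- \frac{10}{39}\right) + 99\right) \left(-76\right) = \left(- \frac{20}{39} + 99\right) \left(-76\right) = \frac{3841}{39} \left(-76\right) = - \frac{291916}{39}$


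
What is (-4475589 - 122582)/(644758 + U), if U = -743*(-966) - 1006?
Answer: -4598171/1361490 ≈ -3.3773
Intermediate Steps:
U = 716732 (U = 717738 - 1006 = 716732)
(-4475589 - 122582)/(644758 + U) = (-4475589 - 122582)/(644758 + 716732) = -4598171/1361490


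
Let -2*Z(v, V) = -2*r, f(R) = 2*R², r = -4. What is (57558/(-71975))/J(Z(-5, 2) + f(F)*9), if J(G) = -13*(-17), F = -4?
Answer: -57558/15906475 ≈ -0.0036185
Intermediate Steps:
Z(v, V) = -4 (Z(v, V) = -(-1)*(-4) = -½*8 = -4)
J(G) = 221
(57558/(-71975))/J(Z(-5, 2) + f(F)*9) = (57558/(-71975))/221 = (57558*(-1/71975))*(1/221) = -57558/71975*1/221 = -57558/15906475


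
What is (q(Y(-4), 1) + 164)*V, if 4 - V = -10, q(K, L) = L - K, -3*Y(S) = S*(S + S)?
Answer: 7378/3 ≈ 2459.3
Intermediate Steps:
Y(S) = -2*S**2/3 (Y(S) = -S*(S + S)/3 = -S*2*S/3 = -2*S**2/3)
V = 14 (V = 4 - 1*(-10) = 4 + 10 = 14)
(q(Y(-4), 1) + 164)*V = ((1 - (-2)*(-4)**2/3) + 164)*14 = ((1 - (-2)*16/3) + 164)*14 = ((1 - 1*(-32/3)) + 164)*14 = ((1 + 32/3) + 164)*14 = (35/3 + 164)*14 = (527/3)*14 = 7378/3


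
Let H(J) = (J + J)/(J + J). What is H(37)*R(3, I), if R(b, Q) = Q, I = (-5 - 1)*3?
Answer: -18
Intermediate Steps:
I = -18 (I = -6*3 = -18)
H(J) = 1 (H(J) = (2*J)/((2*J)) = (2*J)*(1/(2*J)) = 1)
H(37)*R(3, I) = 1*(-18) = -18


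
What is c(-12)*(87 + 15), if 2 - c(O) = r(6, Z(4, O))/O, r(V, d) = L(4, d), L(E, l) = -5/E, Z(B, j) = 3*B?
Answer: 1547/8 ≈ 193.38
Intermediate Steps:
r(V, d) = -5/4
c(O) = 2 + 5/(4*O) (c(O) = 2 - (-5)/(4*O) = 2 + 5/(4*O))
c(-12)*(87 + 15) = (2 + (5/4)/(-12))*(87 + 15) = (2 + (5/4)*(-1/12))*102 = (2 - 5/48)*102 = (91/48)*102 = 1547/8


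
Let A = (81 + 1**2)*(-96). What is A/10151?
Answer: -7872/10151 ≈ -0.77549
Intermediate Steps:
A = -7872 (A = (81 + 1)*(-96) = 82*(-96) = -7872)
A/10151 = -7872/10151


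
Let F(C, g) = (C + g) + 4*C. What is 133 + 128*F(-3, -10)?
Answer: -3067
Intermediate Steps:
F(C, g) = g + 5*C
133 + 128*F(-3, -10) = 133 + 128*(-10 + 5*(-3)) = 133 + 128*(-10 - 15) = 133 + 128*(-25) = 133 - 3200 = -3067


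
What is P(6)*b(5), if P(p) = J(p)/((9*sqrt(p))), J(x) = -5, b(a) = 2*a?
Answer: -25*sqrt(6)/27 ≈ -2.2680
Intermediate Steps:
P(p) = -5/(9*sqrt(p)) (P(p) = -5*1/(9*sqrt(p)) = -5/(9*sqrt(p)))
P(6)*b(5) = (-5*sqrt(6)/54)*(2*5) = -5*sqrt(6)/54*10 = -25*sqrt(6)/27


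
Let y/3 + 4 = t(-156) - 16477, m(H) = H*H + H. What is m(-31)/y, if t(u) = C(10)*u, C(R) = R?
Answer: -310/18041 ≈ -0.017183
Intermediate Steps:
m(H) = H + H² (m(H) = H² + H = H + H²)
t(u) = 10*u
y = -54123 (y = -12 + 3*(10*(-156) - 16477) = -12 + 3*(-1560 - 16477) = -12 + 3*(-18037) = -12 - 54111 = -54123)
m(-31)/y = -31*(1 - 31)/(-54123) = -31*(-30)*(-1/54123) = 930*(-1/54123) = -310/18041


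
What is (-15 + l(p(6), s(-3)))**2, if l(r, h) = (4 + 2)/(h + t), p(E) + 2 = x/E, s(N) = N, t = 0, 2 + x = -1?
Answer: 289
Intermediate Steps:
x = -3 (x = -2 - 1 = -3)
p(E) = -2 - 3/E
l(r, h) = 6/h (l(r, h) = (4 + 2)/(h + 0) = 6/h)
(-15 + l(p(6), s(-3)))**2 = (-15 + 6/(-3))**2 = (-15 + 6*(-1/3))**2 = (-15 - 2)**2 = (-17)**2 = 289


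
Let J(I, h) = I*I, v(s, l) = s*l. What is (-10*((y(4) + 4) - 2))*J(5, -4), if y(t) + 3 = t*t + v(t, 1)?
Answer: -4750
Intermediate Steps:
v(s, l) = l*s
J(I, h) = I**2
y(t) = -3 + t + t**2 (y(t) = -3 + (t*t + 1*t) = -3 + (t**2 + t) = -3 + (t + t**2) = -3 + t + t**2)
(-10*((y(4) + 4) - 2))*J(5, -4) = -10*(((-3 + 4 + 4**2) + 4) - 2)*5**2 = -10*(((-3 + 4 + 16) + 4) - 2)*25 = -10*((17 + 4) - 2)*25 = -10*(21 - 2)*25 = -10*19*25 = -190*25 = -4750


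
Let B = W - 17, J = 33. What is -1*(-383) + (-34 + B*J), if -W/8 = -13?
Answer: 3220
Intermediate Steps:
W = 104 (W = -8*(-13) = 104)
B = 87 (B = 104 - 17 = 87)
-1*(-383) + (-34 + B*J) = -1*(-383) + (-34 + 87*33) = 383 + (-34 + 2871) = 383 + 2837 = 3220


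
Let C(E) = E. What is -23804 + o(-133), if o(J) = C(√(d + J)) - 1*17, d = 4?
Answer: -23821 + I*√129 ≈ -23821.0 + 11.358*I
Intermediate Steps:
o(J) = -17 + √(4 + J) (o(J) = √(4 + J) - 1*17 = √(4 + J) - 17 = -17 + √(4 + J))
-23804 + o(-133) = -23804 + (-17 + √(4 - 133)) = -23804 + (-17 + √(-129)) = -23804 + (-17 + I*√129) = -23821 + I*√129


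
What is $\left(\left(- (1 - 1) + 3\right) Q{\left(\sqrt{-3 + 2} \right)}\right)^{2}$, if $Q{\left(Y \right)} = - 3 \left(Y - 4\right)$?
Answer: $1215 - 648 i \approx 1215.0 - 648.0 i$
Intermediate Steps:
$Q{\left(Y \right)} = 12 - 3 Y$ ($Q{\left(Y \right)} = - 3 \left(-4 + Y\right) = 12 - 3 Y$)
$\left(\left(- (1 - 1) + 3\right) Q{\left(\sqrt{-3 + 2} \right)}\right)^{2} = \left(\left(- (1 - 1) + 3\right) \left(12 - 3 \sqrt{-3 + 2}\right)\right)^{2} = \left(\left(- (1 - 1) + 3\right) \left(12 - 3 \sqrt{-1}\right)\right)^{2} = \left(\left(\left(-1\right) 0 + 3\right) \left(12 - 3 i\right)\right)^{2} = \left(\left(0 + 3\right) \left(12 - 3 i\right)\right)^{2} = \left(3 \left(12 - 3 i\right)\right)^{2} = \left(36 - 9 i\right)^{2}$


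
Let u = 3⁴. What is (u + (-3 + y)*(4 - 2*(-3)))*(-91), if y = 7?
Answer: -11011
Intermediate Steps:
u = 81
(u + (-3 + y)*(4 - 2*(-3)))*(-91) = (81 + (-3 + 7)*(4 - 2*(-3)))*(-91) = (81 + 4*(4 + 6))*(-91) = (81 + 4*10)*(-91) = (81 + 40)*(-91) = 121*(-91) = -11011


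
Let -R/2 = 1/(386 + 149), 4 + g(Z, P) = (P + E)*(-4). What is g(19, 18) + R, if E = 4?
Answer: -49222/535 ≈ -92.004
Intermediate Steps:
g(Z, P) = -20 - 4*P (g(Z, P) = -4 + (P + 4)*(-4) = -4 + (4 + P)*(-4) = -4 + (-16 - 4*P) = -20 - 4*P)
R = -2/535 (R = -2/(386 + 149) = -2/535 ≈ -0.0037383)
g(19, 18) + R = (-20 - 4*18) - 2/535 = (-20 - 72) - 2/535 = -92 - 2/535 = -49222/535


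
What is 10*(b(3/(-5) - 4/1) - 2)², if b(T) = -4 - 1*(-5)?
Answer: 10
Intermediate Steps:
b(T) = 1 (b(T) = -4 + 5 = 1)
10*(b(3/(-5) - 4/1) - 2)² = 10*(1 - 2)² = 10*(-1)² = 10*1 = 10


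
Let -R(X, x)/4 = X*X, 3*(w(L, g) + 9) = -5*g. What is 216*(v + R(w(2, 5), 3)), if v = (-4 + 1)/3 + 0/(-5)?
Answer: -259800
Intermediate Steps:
w(L, g) = -9 - 5*g/3 (w(L, g) = -9 + (-5*g)/3 = -9 - 5*g/3)
R(X, x) = -4*X**2 (R(X, x) = -4*X*X = -4*X**2)
v = -1 (v = -3*1/3 + 0*(-1/5) = -1 + 0 = -1)
216*(v + R(w(2, 5), 3)) = 216*(-1 - 4*(-9 - 5/3*5)**2) = 216*(-1 - 4*(-9 - 25/3)**2) = 216*(-1 - 4*(-52/3)**2) = 216*(-1 - 4*2704/9) = 216*(-1 - 10816/9) = 216*(-10825/9) = -259800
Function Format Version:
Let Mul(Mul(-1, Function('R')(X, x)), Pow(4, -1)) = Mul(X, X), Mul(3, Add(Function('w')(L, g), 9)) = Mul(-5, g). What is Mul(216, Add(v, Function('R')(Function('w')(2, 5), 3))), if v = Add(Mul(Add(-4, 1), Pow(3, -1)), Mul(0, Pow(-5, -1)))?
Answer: -259800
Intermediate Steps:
Function('w')(L, g) = Add(-9, Mul(Rational(-5, 3), g)) (Function('w')(L, g) = Add(-9, Mul(Rational(1, 3), Mul(-5, g))) = Add(-9, Mul(Rational(-5, 3), g)))
Function('R')(X, x) = Mul(-4, Pow(X, 2)) (Function('R')(X, x) = Mul(-4, Mul(X, X)) = Mul(-4, Pow(X, 2)))
v = -1 (v = Add(Mul(-3, Rational(1, 3)), Mul(0, Rational(-1, 5))) = Add(-1, 0) = -1)
Mul(216, Add(v, Function('R')(Function('w')(2, 5), 3))) = Mul(216, Add(-1, Mul(-4, Pow(Add(-9, Mul(Rational(-5, 3), 5)), 2)))) = Mul(216, Add(-1, Mul(-4, Pow(Add(-9, Rational(-25, 3)), 2)))) = Mul(216, Add(-1, Mul(-4, Pow(Rational(-52, 3), 2)))) = Mul(216, Add(-1, Mul(-4, Rational(2704, 9)))) = Mul(216, Add(-1, Rational(-10816, 9))) = Mul(216, Rational(-10825, 9)) = -259800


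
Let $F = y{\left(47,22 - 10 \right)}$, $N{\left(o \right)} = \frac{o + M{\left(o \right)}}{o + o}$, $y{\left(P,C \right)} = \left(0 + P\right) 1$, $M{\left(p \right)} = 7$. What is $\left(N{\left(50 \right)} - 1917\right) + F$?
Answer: $- \frac{186943}{100} \approx -1869.4$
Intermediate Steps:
$y{\left(P,C \right)} = P$ ($y{\left(P,C \right)} = P 1 = P$)
$N{\left(o \right)} = \frac{7 + o}{2 o}$ ($N{\left(o \right)} = \frac{o + 7}{o + o} = \frac{7 + o}{2 o}$)
$F = 47$
$\left(N{\left(50 \right)} - 1917\right) + F = \left(\frac{7 + 50}{2 \cdot 50} - 1917\right) + 47 = \left(\frac{1}{2} \cdot \frac{1}{50} \cdot 57 - 1917\right) + 47 = \left(\frac{57}{100} - 1917\right) + 47 = - \frac{191643}{100} + 47 = - \frac{186943}{100}$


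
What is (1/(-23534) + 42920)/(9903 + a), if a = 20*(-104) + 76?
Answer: 336693093/61965022 ≈ 5.4336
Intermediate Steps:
a = -2004 (a = -2080 + 76 = -2004)
(1/(-23534) + 42920)/(9903 + a) = (1/(-23534) + 42920)/(9903 - 2004) = (-1/23534 + 42920)/7899 = (1010079279/23534)*(1/7899) = 336693093/61965022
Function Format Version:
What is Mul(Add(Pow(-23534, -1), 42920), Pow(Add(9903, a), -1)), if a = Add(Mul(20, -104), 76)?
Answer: Rational(336693093, 61965022) ≈ 5.4336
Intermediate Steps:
a = -2004 (a = Add(-2080, 76) = -2004)
Mul(Add(Pow(-23534, -1), 42920), Pow(Add(9903, a), -1)) = Mul(Add(Pow(-23534, -1), 42920), Pow(Add(9903, -2004), -1)) = Mul(Add(Rational(-1, 23534), 42920), Pow(7899, -1)) = Mul(Rational(1010079279, 23534), Rational(1, 7899)) = Rational(336693093, 61965022)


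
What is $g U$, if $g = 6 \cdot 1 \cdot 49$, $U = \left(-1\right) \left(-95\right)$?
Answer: $27930$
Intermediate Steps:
$U = 95$
$g = 294$ ($g = 6 \cdot 49 = 294$)
$g U = 294 \cdot 95 = 27930$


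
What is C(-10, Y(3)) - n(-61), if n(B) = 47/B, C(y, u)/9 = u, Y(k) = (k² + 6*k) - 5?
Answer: 12125/61 ≈ 198.77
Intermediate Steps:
Y(k) = -5 + k² + 6*k
C(y, u) = 9*u
C(-10, Y(3)) - n(-61) = 9*(-5 + 3² + 6*3) - 47/(-61) = 9*(-5 + 9 + 18) - 47*(-1)/61 = 9*22 - 1*(-47/61) = 198 + 47/61 = 12125/61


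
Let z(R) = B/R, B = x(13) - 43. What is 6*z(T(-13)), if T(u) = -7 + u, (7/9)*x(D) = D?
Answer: 276/35 ≈ 7.8857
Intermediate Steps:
x(D) = 9*D/7
B = -184/7 (B = (9/7)*13 - 43 = 117/7 - 43 = -184/7 ≈ -26.286)
z(R) = -184/(7*R)
6*z(T(-13)) = 6*(-184/(7*(-7 - 13))) = 6*(-184/7/(-20)) = 6*(-184/7*(-1/20)) = 6*(46/35) = 276/35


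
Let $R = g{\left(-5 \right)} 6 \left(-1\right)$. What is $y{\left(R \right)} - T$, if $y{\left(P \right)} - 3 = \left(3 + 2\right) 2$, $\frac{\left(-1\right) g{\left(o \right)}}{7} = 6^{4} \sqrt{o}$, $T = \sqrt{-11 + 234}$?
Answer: $13 - \sqrt{223} \approx -1.9332$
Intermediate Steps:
$T = \sqrt{223} \approx 14.933$
$g{\left(o \right)} = - 9072 \sqrt{o}$ ($g{\left(o \right)} = - 7 \cdot 6^{4} \sqrt{o} = - 7 \cdot 1296 \sqrt{o} = - 9072 \sqrt{o}$)
$R = 54432 i \sqrt{5}$ ($R = - 9072 \sqrt{-5} \cdot 6 \left(-1\right) = - 9072 i \sqrt{5} \cdot 6 \left(-1\right) = - 54432 i \sqrt{5} \left(-1\right) = 54432 i \sqrt{5} \approx 1.2171 \cdot 10^{5} i$)
$y{\left(P \right)} = 13$ ($y{\left(P \right)} = 3 + \left(3 + 2\right) 2 = 3 + 5 \cdot 2 = 3 + 10 = 13$)
$y{\left(R \right)} - T = 13 - \sqrt{223}$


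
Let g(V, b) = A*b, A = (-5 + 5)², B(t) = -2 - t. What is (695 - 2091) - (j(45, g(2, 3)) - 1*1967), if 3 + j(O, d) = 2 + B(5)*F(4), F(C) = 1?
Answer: 579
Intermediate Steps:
A = 0 (A = 0² = 0)
g(V, b) = 0 (g(V, b) = 0*b = 0)
j(O, d) = -8 (j(O, d) = -3 + (2 + (-2 - 1*5)*1) = -3 + (2 + (-2 - 5)*1) = -3 + (2 - 7*1) = -3 + (2 - 7) = -3 - 5 = -8)
(695 - 2091) - (j(45, g(2, 3)) - 1*1967) = (695 - 2091) - (-8 - 1*1967) = -1396 - (-8 - 1967) = -1396 - 1*(-1975) = -1396 + 1975 = 579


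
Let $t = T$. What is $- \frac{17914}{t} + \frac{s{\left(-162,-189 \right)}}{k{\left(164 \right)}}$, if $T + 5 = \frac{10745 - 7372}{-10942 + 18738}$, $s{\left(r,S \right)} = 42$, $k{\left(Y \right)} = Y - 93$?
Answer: $\frac{762860086}{194469} \approx 3922.8$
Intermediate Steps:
$k{\left(Y \right)} = -93 + Y$
$T = - \frac{35607}{7796}$ ($T = -5 + \frac{10745 - 7372}{-10942 + 18738} = -5 + \frac{3373}{7796} = - \frac{35607}{7796} \approx -4.5673$)
$t = - \frac{35607}{7796} \approx -4.5673$
$- \frac{17914}{t} + \frac{s{\left(-162,-189 \right)}}{k{\left(164 \right)}} = - \frac{17914}{- \frac{35607}{7796}} + \frac{42}{-93 + 164} = \left(-17914\right) \left(- \frac{7796}{35607}\right) + \frac{42}{71} = \frac{10742888}{2739} + 42 \cdot \frac{1}{71} = \frac{10742888}{2739} + \frac{42}{71} = \frac{762860086}{194469}$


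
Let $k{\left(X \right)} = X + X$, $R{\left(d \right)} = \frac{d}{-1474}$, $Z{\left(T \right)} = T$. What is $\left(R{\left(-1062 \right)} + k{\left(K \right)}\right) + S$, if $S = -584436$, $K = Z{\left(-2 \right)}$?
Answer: $- \frac{430731749}{737} \approx -5.8444 \cdot 10^{5}$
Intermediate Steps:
$R{\left(d \right)} = - \frac{d}{1474}$ ($R{\left(d \right)} = d \left(- \frac{1}{1474}\right) = - \frac{d}{1474}$)
$K = -2$
$k{\left(X \right)} = 2 X$
$\left(R{\left(-1062 \right)} + k{\left(K \right)}\right) + S = \left(\left(- \frac{1}{1474}\right) \left(-1062\right) + 2 \left(-2\right)\right) - 584436 = \left(\frac{531}{737} - 4\right) - 584436 = - \frac{2417}{737} - 584436 = - \frac{430731749}{737}$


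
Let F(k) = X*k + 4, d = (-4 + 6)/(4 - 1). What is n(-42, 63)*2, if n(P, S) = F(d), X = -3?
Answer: 4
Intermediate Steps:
d = ⅔ (d = 2/3 = 2*(⅓) = ⅔ ≈ 0.66667)
F(k) = 4 - 3*k (F(k) = -3*k + 4 = 4 - 3*k)
n(P, S) = 2 (n(P, S) = 4 - 3*⅔ = 4 - 2 = 2)
n(-42, 63)*2 = 2*2 = 4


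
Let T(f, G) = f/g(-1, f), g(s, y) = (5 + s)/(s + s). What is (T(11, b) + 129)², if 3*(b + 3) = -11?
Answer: 61009/4 ≈ 15252.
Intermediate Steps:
b = -20/3 (b = -3 + (⅓)*(-11) = -3 - 11/3 = -20/3 ≈ -6.6667)
g(s, y) = (5 + s)/(2*s) (g(s, y) = (5 + s)/((2*s)) = (5 + s)*(1/(2*s)) = (5 + s)/(2*s))
T(f, G) = -f/2 (T(f, G) = f/(((½)*(5 - 1)/(-1))) = f/(((½)*(-1)*4)) = f/(-2) = f*(-½) = -f/2)
(T(11, b) + 129)² = (-½*11 + 129)² = (-11/2 + 129)² = (247/2)² = 61009/4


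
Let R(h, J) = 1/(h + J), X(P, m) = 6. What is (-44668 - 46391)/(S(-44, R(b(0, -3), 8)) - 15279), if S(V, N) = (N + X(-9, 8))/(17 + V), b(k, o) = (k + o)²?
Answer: 41796081/7013164 ≈ 5.9597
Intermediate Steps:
R(h, J) = 1/(J + h)
S(V, N) = (6 + N)/(17 + V) (S(V, N) = (N + 6)/(17 + V) = (6 + N)/(17 + V))
(-44668 - 46391)/(S(-44, R(b(0, -3), 8)) - 15279) = (-44668 - 46391)/((6 + 1/(8 + (0 - 3)²))/(17 - 44) - 15279) = -91059/((6 + 1/(8 + (-3)²))/(-27) - 15279) = -91059/(-(6 + 1/(8 + 9))/27 - 15279) = -91059/(-(6 + 1/17)/27 - 15279) = -91059/(-1/27*103/17 - 15279) = -91059/(-103/459 - 15279) = -91059/(-7013164/459) = -91059*(-459/7013164) = 41796081/7013164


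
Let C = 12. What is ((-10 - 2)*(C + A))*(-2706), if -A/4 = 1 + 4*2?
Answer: -779328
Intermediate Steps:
A = -36 (A = -4*(1 + 4*2) = -4*(1 + 8) = -4*9 = -36)
((-10 - 2)*(C + A))*(-2706) = ((-10 - 2)*(12 - 36))*(-2706) = -12*(-24)*(-2706) = 288*(-2706) = -779328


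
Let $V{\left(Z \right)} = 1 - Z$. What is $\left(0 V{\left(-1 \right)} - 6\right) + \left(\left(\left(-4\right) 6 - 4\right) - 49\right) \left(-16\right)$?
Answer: $1226$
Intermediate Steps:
$\left(0 V{\left(-1 \right)} - 6\right) + \left(\left(\left(-4\right) 6 - 4\right) - 49\right) \left(-16\right) = \left(0 \left(1 - -1\right) - 6\right) + \left(\left(\left(-4\right) 6 - 4\right) - 49\right) \left(-16\right) = \left(0 \left(1 + 1\right) - 6\right) + \left(\left(-24 - 4\right) - 49\right) \left(-16\right) = \left(0 \cdot 2 - 6\right) + \left(-28 - 49\right) \left(-16\right) = \left(0 - 6\right) - -1232 = -6 + 1232 = 1226$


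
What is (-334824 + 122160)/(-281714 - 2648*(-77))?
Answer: 106332/38909 ≈ 2.7328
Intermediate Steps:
(-334824 + 122160)/(-281714 - 2648*(-77)) = -212664/(-281714 + 203896) = -212664/(-77818) = -212664*(-1/77818) = 106332/38909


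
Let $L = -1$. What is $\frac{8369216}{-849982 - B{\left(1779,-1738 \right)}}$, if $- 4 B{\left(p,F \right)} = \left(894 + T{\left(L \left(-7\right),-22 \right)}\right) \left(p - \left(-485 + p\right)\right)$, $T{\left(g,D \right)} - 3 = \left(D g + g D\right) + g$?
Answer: $- \frac{8369216}{777717} \approx -10.761$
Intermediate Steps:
$T{\left(g,D \right)} = 3 + g + 2 D g$ ($T{\left(g,D \right)} = 3 + \left(\left(D g + g D\right) + g\right) = 3 + \left(\left(D g + D g\right) + g\right) = 3 + \left(2 D g + g\right) = 3 + \left(g + 2 D g\right) = 3 + g + 2 D g$)
$B{\left(p,F \right)} = -72265$ ($B{\left(p,F \right)} = - \frac{\left(894 + \left(3 - -7 + 2 \left(-22\right) \left(\left(-1\right) \left(-7\right)\right)\right)\right) \left(p - \left(-485 + p\right)\right)}{4} = - \frac{\left(894 + \left(3 + 7 + 2 \left(-22\right) 7\right)\right) 485}{4} = - \frac{\left(894 + \left(3 + 7 - 308\right)\right) 485}{4} = - \frac{\left(894 - 298\right) 485}{4} = - \frac{596 \cdot 485}{4} = \left(- \frac{1}{4}\right) 289060 = -72265$)
$\frac{8369216}{-849982 - B{\left(1779,-1738 \right)}} = \frac{8369216}{-849982 - -72265} = \frac{8369216}{-849982 + 72265} = \frac{8369216}{-777717} = 8369216 \left(- \frac{1}{777717}\right) = - \frac{8369216}{777717}$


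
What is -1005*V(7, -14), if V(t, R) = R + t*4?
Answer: -14070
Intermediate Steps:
V(t, R) = R + 4*t
-1005*V(7, -14) = -1005*(-14 + 4*7) = -1005*(-14 + 28) = -1005*14 = -14070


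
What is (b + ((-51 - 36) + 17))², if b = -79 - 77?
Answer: 51076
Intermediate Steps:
b = -156
(b + ((-51 - 36) + 17))² = (-156 + ((-51 - 36) + 17))² = (-156 + (-87 + 17))² = (-156 - 70)² = (-226)² = 51076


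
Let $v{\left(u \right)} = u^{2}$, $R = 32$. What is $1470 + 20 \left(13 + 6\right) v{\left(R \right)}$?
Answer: $390590$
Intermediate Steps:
$1470 + 20 \left(13 + 6\right) v{\left(R \right)} = 1470 + 20 \left(13 + 6\right) 32^{2} = 1470 + 20 \cdot 19 \cdot 1024 = 1470 + 380 \cdot 1024 = 1470 + 389120 = 390590$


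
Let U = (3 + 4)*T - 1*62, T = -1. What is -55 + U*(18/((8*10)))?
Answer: -2821/40 ≈ -70.525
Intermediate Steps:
U = -69 (U = (3 + 4)*(-1) - 1*62 = 7*(-1) - 62 = -7 - 62 = -69)
-55 + U*(18/((8*10))) = -55 - 1242/(8*10) = -55 - 1242/80 = -55 - 69*9/40 = -55 - 621/40 = -2821/40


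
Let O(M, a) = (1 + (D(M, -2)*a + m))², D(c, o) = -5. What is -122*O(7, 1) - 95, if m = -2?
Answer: -4487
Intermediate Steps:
O(M, a) = (-1 - 5*a)² (O(M, a) = (1 + (-5*a - 2))² = (1 + (-2 - 5*a))² = (-1 - 5*a)²)
-122*O(7, 1) - 95 = -122*(1 + 5*1)² - 95 = -122*(1 + 5)² - 95 = -122*6² - 95 = -122*36 - 95 = -4392 - 95 = -4487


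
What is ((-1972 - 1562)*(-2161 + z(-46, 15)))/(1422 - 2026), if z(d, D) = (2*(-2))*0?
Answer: -3818487/302 ≈ -12644.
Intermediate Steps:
z(d, D) = 0 (z(d, D) = -4*0 = 0)
((-1972 - 1562)*(-2161 + z(-46, 15)))/(1422 - 2026) = ((-1972 - 1562)*(-2161 + 0))/(1422 - 2026) = -3534*(-2161)/(-604) = 7636974*(-1/604) = -3818487/302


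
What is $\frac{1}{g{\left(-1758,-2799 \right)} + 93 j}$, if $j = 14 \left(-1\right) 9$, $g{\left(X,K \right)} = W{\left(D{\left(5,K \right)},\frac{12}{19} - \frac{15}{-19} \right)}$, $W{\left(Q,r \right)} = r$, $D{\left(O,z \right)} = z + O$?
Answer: $- \frac{19}{222615} \approx -8.5349 \cdot 10^{-5}$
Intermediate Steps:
$D{\left(O,z \right)} = O + z$
$g{\left(X,K \right)} = \frac{27}{19}$ ($g{\left(X,K \right)} = \frac{12}{19} - \frac{15}{-19} = 12 \cdot \frac{1}{19} - - \frac{15}{19} = \frac{12}{19} + \frac{15}{19} = \frac{27}{19}$)
$j = -126$ ($j = \left(-14\right) 9 = -126$)
$\frac{1}{g{\left(-1758,-2799 \right)} + 93 j} = \frac{1}{\frac{27}{19} + 93 \left(-126\right)} = \frac{1}{\frac{27}{19} - 11718} = \frac{1}{- \frac{222615}{19}} = - \frac{19}{222615}$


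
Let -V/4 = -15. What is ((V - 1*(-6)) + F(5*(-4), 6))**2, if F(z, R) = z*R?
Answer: 2916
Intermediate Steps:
V = 60 (V = -4*(-15) = 60)
F(z, R) = R*z
((V - 1*(-6)) + F(5*(-4), 6))**2 = ((60 - 1*(-6)) + 6*(5*(-4)))**2 = ((60 + 6) + 6*(-20))**2 = (66 - 120)**2 = (-54)**2 = 2916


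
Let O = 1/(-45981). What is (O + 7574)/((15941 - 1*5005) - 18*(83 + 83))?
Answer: 348260093/365456988 ≈ 0.95294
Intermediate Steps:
O = -1/45981 ≈ -2.1748e-5
(O + 7574)/((15941 - 1*5005) - 18*(83 + 83)) = (-1/45981 + 7574)/((15941 - 1*5005) - 18*(83 + 83)) = 348260093/(45981*((15941 - 5005) - 18*166)) = 348260093/(45981*(10936 - 2988)) = (348260093/45981)/7948 = (348260093/45981)*(1/7948) = 348260093/365456988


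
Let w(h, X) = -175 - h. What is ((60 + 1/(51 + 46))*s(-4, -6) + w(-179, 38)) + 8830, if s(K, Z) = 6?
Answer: 891824/97 ≈ 9194.1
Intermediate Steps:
((60 + 1/(51 + 46))*s(-4, -6) + w(-179, 38)) + 8830 = ((60 + 1/(51 + 46))*6 + (-175 - 1*(-179))) + 8830 = ((60 + 1/97)*6 + (-175 + 179)) + 8830 = ((60 + 1/97)*6 + 4) + 8830 = ((5821/97)*6 + 4) + 8830 = (34926/97 + 4) + 8830 = 35314/97 + 8830 = 891824/97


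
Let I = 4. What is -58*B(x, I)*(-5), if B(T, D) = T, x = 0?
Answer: 0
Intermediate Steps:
-58*B(x, I)*(-5) = -0*(-5) = -58*0 = 0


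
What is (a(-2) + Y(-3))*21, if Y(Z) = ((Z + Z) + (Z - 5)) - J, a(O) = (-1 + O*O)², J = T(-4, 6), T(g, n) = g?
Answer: -21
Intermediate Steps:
J = -4
a(O) = (-1 + O²)²
Y(Z) = -1 + 3*Z (Y(Z) = ((Z + Z) + (Z - 5)) - 1*(-4) = (2*Z + (-5 + Z)) + 4 = (-5 + 3*Z) + 4 = -1 + 3*Z)
(a(-2) + Y(-3))*21 = ((-1 + (-2)²)² + (-1 + 3*(-3)))*21 = ((-1 + 4)² + (-1 - 9))*21 = (3² - 10)*21 = (9 - 10)*21 = -1*21 = -21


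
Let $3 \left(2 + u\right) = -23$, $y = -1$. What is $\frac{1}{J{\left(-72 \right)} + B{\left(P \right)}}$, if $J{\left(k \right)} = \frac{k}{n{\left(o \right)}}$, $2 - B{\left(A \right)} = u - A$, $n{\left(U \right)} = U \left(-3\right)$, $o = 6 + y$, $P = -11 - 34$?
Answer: $- \frac{15}{428} \approx -0.035047$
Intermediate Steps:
$u = - \frac{29}{3}$ ($u = -2 + \frac{1}{3} \left(-23\right) = -2 - \frac{23}{3} = - \frac{29}{3} \approx -9.6667$)
$P = -45$ ($P = -11 - 34 = -45$)
$o = 5$ ($o = 6 - 1 = 5$)
$n{\left(U \right)} = - 3 U$
$B{\left(A \right)} = \frac{35}{3} + A$ ($B{\left(A \right)} = 2 - \left(- \frac{29}{3} - A\right) = 2 + \left(\frac{29}{3} + A\right) = \frac{35}{3} + A$)
$J{\left(k \right)} = - \frac{k}{15}$ ($J{\left(k \right)} = \frac{k}{\left(-3\right) 5} = \frac{k}{-15} = k \left(- \frac{1}{15}\right) = - \frac{k}{15}$)
$\frac{1}{J{\left(-72 \right)} + B{\left(P \right)}} = \frac{1}{\left(- \frac{1}{15}\right) \left(-72\right) + \left(\frac{35}{3} - 45\right)} = \frac{1}{\frac{24}{5} - \frac{100}{3}} = \frac{1}{- \frac{428}{15}} = - \frac{15}{428}$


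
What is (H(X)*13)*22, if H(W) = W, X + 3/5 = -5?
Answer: -8008/5 ≈ -1601.6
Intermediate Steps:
X = -28/5 (X = -⅗ - 5 = -28/5 ≈ -5.6000)
(H(X)*13)*22 = -28/5*13*22 = -364/5*22 = -8008/5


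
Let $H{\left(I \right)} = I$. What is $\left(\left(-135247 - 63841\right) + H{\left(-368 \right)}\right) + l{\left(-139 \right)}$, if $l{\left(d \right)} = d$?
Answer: $-199595$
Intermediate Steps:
$\left(\left(-135247 - 63841\right) + H{\left(-368 \right)}\right) + l{\left(-139 \right)} = \left(\left(-135247 - 63841\right) - 368\right) - 139 = \left(-199088 - 368\right) - 139 = -199456 - 139 = -199595$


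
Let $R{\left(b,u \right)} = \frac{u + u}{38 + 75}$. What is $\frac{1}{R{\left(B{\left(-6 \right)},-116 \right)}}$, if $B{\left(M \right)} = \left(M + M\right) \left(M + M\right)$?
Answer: $- \frac{113}{232} \approx -0.48707$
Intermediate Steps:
$B{\left(M \right)} = 4 M^{2}$ ($B{\left(M \right)} = 2 M 2 M = 4 M^{2}$)
$R{\left(b,u \right)} = \frac{2 u}{113}$
$\frac{1}{R{\left(B{\left(-6 \right)},-116 \right)}} = \frac{1}{\frac{2}{113} \left(-116\right)} = \frac{1}{- \frac{232}{113}} = - \frac{113}{232}$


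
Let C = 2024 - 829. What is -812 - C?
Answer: -2007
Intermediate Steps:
C = 1195
-812 - C = -812 - 1*1195 = -812 - 1195 = -2007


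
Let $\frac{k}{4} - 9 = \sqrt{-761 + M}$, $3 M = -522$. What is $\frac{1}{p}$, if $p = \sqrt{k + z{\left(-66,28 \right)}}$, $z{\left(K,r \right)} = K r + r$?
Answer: $\frac{1}{2 \sqrt{-446 + i \sqrt{935}}} \approx 0.00080923 - 0.023634 i$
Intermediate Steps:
$M = -174$ ($M = \frac{1}{3} \left(-522\right) = -174$)
$k = 36 + 4 i \sqrt{935}$ ($k = 36 + 4 \sqrt{-761 - 174} = 36 + 4 \sqrt{-935} = 36 + 4 i \sqrt{935} \approx 36.0 + 122.31 i$)
$z{\left(K,r \right)} = r + K r$
$p = \sqrt{-1784 + 4 i \sqrt{935}}$ ($p = \sqrt{\left(36 + 4 i \sqrt{935}\right) + 28 \left(1 - 66\right)} = \sqrt{\left(36 + 4 i \sqrt{935}\right) + 28 \left(-65\right)} = \sqrt{\left(36 + 4 i \sqrt{935}\right) - 1820} = \sqrt{-1784 + 4 i \sqrt{935}} \approx 1.4471 + 42.262 i$)
$\frac{1}{p} = \frac{1}{2 \sqrt{-446 + i \sqrt{935}}}$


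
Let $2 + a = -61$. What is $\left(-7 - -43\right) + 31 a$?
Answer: $-1917$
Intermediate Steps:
$a = -63$ ($a = -2 - 61 = -63$)
$\left(-7 - -43\right) + 31 a = \left(-7 - -43\right) + 31 \left(-63\right) = \left(-7 + 43\right) - 1953 = 36 - 1953 = -1917$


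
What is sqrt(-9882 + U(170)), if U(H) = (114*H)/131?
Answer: I*sqrt(167046222)/131 ≈ 98.661*I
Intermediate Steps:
U(H) = 114*H/131 (U(H) = (114*H)*(1/131) = 114*H/131)
sqrt(-9882 + U(170)) = sqrt(-9882 + (114/131)*170) = sqrt(-9882 + 19380/131) = sqrt(-1275162/131) = I*sqrt(167046222)/131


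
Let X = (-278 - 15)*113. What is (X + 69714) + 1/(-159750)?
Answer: 5847648749/159750 ≈ 36605.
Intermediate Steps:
X = -33109 (X = -293*113 = -33109)
(X + 69714) + 1/(-159750) = (-33109 + 69714) + 1/(-159750) = 36605 - 1/159750 = 5847648749/159750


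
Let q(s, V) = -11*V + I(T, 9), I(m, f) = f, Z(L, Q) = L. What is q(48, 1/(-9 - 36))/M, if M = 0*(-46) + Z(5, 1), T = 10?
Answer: 416/225 ≈ 1.8489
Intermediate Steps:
M = 5 (M = 0*(-46) + 5 = 0 + 5 = 5)
q(s, V) = 9 - 11*V (q(s, V) = -11*V + 9 = 9 - 11*V)
q(48, 1/(-9 - 36))/M = (9 - 11/(-9 - 36))/5 = (9 - 11/(-45))*(⅕) = (9 - 11*(-1/45))*(⅕) = (9 + 11/45)*(⅕) = (416/45)*(⅕) = 416/225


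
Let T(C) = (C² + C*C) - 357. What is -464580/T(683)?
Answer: -464580/932621 ≈ -0.49814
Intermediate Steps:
T(C) = -357 + 2*C² (T(C) = (C² + C²) - 357 = 2*C² - 357 = -357 + 2*C²)
-464580/T(683) = -464580/(-357 + 2*683²) = -464580/(-357 + 2*466489) = -464580/(-357 + 932978) = -464580/932621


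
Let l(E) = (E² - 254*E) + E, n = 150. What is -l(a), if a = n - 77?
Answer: 13140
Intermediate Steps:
a = 73 (a = 150 - 77 = 73)
l(E) = E² - 253*E
-l(a) = -73*(-253 + 73) = -73*(-180) = -1*(-13140) = 13140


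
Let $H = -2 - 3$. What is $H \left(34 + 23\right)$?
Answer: $-285$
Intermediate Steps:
$H = -5$
$H \left(34 + 23\right) = - 5 \left(34 + 23\right) = \left(-5\right) 57 = -285$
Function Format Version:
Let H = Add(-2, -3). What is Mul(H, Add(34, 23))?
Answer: -285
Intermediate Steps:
H = -5
Mul(H, Add(34, 23)) = Mul(-5, Add(34, 23)) = Mul(-5, 57) = -285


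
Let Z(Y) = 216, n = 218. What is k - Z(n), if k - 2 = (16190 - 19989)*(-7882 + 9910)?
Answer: -7704586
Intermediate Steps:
k = -7704370 (k = 2 + (16190 - 19989)*(-7882 + 9910) = 2 - 3799*2028 = 2 - 7704372 = -7704370)
k - Z(n) = -7704370 - 1*216 = -7704370 - 216 = -7704586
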